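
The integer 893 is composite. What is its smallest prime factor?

893 is odd.
Digit sum 20, not divisible by 3.
Ends in 3: not divisible by 5.
7: 893 = 7·127 + 4
11: 893 = 11·81 + 2
13: 893 = 13·68 + 9
17: 893 = 17·52 + 9
19: 893 = 19·47

19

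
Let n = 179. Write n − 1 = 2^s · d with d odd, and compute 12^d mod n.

1

179 − 1 = 178 = 2^1 · 89, so d = 89.
12^1 ≡ 12 (mod 179)
12^2 ≡ 12^2 = 144 ≡ 144 (mod 179)
12^4 ≡ 144^2 = 20736 ≡ 151 (mod 179)
12^8 ≡ 151^2 = 22801 ≡ 68 (mod 179)
12^16 ≡ 68^2 = 4624 ≡ 149 (mod 179)
12^32 ≡ 149^2 = 22201 ≡ 5 (mod 179)
12^64 ≡ 5^2 = 25 ≡ 25 (mod 179)
89 = 64 + 16 + 8 + 1 in binary powers of 2.
So 12^89 ≡ 25 · 149 · 68 · 12 ≡ 1 (mod 179).
Since 12^d ≡ 1 (mod 179), base 12 does not prove 179 composite.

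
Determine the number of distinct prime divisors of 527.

527 = 17 · 31
527 = 17 · 31, which has 2 distinct prime factors.

2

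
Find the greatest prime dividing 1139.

67

1139 = 17 · 67
67 is prime.
So 1139 = 17 · 67; the largest prime factor is 67.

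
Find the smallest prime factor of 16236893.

16236893 is odd.
Digit sum 38, not divisible by 3.
Ends in 3: not divisible by 5.
7: 16236893 = 7·2319556 + 1
11: 16236893 = 11·1476081 + 2
13: 16236893 = 13·1248991 + 10
17: 16236893 = 17·955111 + 6
19: 16236893 = 19·854573 + 6
23: 16236893 = 23·705951 + 20
29: 16236893 = 29·559892 + 25
31: 16236893 = 31·523770 + 23
37: 16236893 = 37·438834 + 35
41: 16236893 = 41·396021 + 32
43: 16236893 = 43·377602 + 7
47: 16236893 = 47·345465 + 38
53: 16236893 = 53·306356 + 25
59: 16236893 = 59·275201 + 34
61: 16236893 = 61·266178 + 35
67: 16236893 = 67·242341 + 46
71: 16236893 = 71·228688 + 45
73: 16236893 = 73·222423 + 14
79: 16236893 = 79·205530 + 23
83: 16236893 = 83·195625 + 18
89: 16236893 = 89·182437

89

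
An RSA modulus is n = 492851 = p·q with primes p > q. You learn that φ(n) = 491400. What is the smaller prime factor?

φ(n) = (p−1)(q−1) = n − (p+q) + 1, so p + q = 492851 − 491400 + 1 = 1452.
p and q are the roots of t² − 1452t + 492851 = 0.
Discriminant: 1452² − 4·492851 = 2108304 − 1971404 = 136900; √136900 = 370.
q = (1452 − 370)/2 = 541, p = (1452 + 370)/2 = 911.
Check: 541 · 911 = 492851.

541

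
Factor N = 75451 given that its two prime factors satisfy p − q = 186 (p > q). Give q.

Since p = q + 186, we have 75451 = q(q + 186), so q² + 186q − 75451 = 0.
Discriminant: 186² + 4·75451 = 34596 + 301804 = 336400; √336400 = 580.
q = (−186 + 580)/2 = 197, and p = q + 186 = 383.
Check: 197 · 383 = 75451.

197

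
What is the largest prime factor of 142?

71

142 = 2 · 71
71 is prime.
So 142 = 2 · 71; the largest prime factor is 71.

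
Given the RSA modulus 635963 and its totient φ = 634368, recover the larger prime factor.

827

φ(n) = (p−1)(q−1) = n − (p+q) + 1, so p + q = 635963 − 634368 + 1 = 1596.
p and q are the roots of t² − 1596t + 635963 = 0.
Discriminant: 1596² − 4·635963 = 2547216 − 2543852 = 3364; √3364 = 58.
q = (1596 − 58)/2 = 769, p = (1596 + 58)/2 = 827.
Check: 769 · 827 = 635963.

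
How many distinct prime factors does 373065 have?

6

373065 = 3 · 124355
124355 = 5 · 24871
24871 = 7 · 3553
3553 = 11 · 323
323 = 17 · 19
373065 = 3 · 5 · 7 · 11 · 17 · 19, which has 6 distinct prime factors.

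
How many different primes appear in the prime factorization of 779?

779 = 19 · 41
779 = 19 · 41, which has 2 distinct prime factors.

2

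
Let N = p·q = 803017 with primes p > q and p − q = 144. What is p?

Since p = q + 144, we have 803017 = q(q + 144), so q² + 144q − 803017 = 0.
Discriminant: 144² + 4·803017 = 20736 + 3212068 = 3232804; √3232804 = 1798.
q = (−144 + 1798)/2 = 827, and p = q + 144 = 971.
Check: 827 · 971 = 803017.

971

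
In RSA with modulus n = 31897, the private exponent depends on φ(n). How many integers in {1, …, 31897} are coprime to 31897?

31540

Factor: 31897 = 167 · 191.
φ(31897) = (167−1) · (191−1) = 166 · 190 = 31540.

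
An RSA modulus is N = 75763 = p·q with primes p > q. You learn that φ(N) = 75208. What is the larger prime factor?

317

φ(n) = (p−1)(q−1) = n − (p+q) + 1, so p + q = 75763 − 75208 + 1 = 556.
p and q are the roots of t² − 556t + 75763 = 0.
Discriminant: 556² − 4·75763 = 309136 − 303052 = 6084; √6084 = 78.
q = (556 − 78)/2 = 239, p = (556 + 78)/2 = 317.
Check: 239 · 317 = 75763.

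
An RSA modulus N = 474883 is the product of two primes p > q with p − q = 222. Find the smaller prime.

587

Since p = q + 222, we have 474883 = q(q + 222), so q² + 222q − 474883 = 0.
Discriminant: 222² + 4·474883 = 49284 + 1899532 = 1948816; √1948816 = 1396.
q = (−222 + 1396)/2 = 587, and p = q + 222 = 809.
Check: 587 · 809 = 474883.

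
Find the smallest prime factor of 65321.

83

65321 is odd.
Digit sum 17, not divisible by 3.
Ends in 1: not divisible by 5.
7: 65321 = 7·9331 + 4
11: 65321 = 11·5938 + 3
13: 65321 = 13·5024 + 9
17: 65321 = 17·3842 + 7
19: 65321 = 19·3437 + 18
23: 65321 = 23·2840 + 1
29: 65321 = 29·2252 + 13
31: 65321 = 31·2107 + 4
37: 65321 = 37·1765 + 16
41: 65321 = 41·1593 + 8
43: 65321 = 43·1519 + 4
47: 65321 = 47·1389 + 38
53: 65321 = 53·1232 + 25
59: 65321 = 59·1107 + 8
61: 65321 = 61·1070 + 51
67: 65321 = 67·974 + 63
71: 65321 = 71·920 + 1
73: 65321 = 73·894 + 59
79: 65321 = 79·826 + 67
83: 65321 = 83·787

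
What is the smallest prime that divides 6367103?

59

6367103 is odd.
Digit sum 26, not divisible by 3.
Ends in 3: not divisible by 5.
7: 6367103 = 7·909586 + 1
11: 6367103 = 11·578827 + 6
13: 6367103 = 13·489777 + 2
17: 6367103 = 17·374535 + 8
19: 6367103 = 19·335110 + 13
23: 6367103 = 23·276830 + 13
29: 6367103 = 29·219555 + 8
31: 6367103 = 31·205390 + 13
37: 6367103 = 37·172083 + 32
41: 6367103 = 41·155295 + 8
43: 6367103 = 43·148072 + 7
47: 6367103 = 47·135470 + 13
53: 6367103 = 53·120134 + 1
59: 6367103 = 59·107917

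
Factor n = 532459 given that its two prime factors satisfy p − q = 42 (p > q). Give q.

Since p = q + 42, we have 532459 = q(q + 42), so q² + 42q − 532459 = 0.
Discriminant: 42² + 4·532459 = 1764 + 2129836 = 2131600; √2131600 = 1460.
q = (−42 + 1460)/2 = 709, and p = q + 42 = 751.
Check: 709 · 751 = 532459.

709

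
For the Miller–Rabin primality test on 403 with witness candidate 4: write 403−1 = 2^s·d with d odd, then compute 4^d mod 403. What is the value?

403 − 1 = 402 = 2^1 · 201, so d = 201.
4^1 ≡ 4 (mod 403)
4^2 ≡ 4^2 = 16 ≡ 16 (mod 403)
4^4 ≡ 16^2 = 256 ≡ 256 (mod 403)
4^8 ≡ 256^2 = 65536 ≡ 250 (mod 403)
4^16 ≡ 250^2 = 62500 ≡ 35 (mod 403)
4^32 ≡ 35^2 = 1225 ≡ 16 (mod 403)
4^64 ≡ 16^2 = 256 ≡ 256 (mod 403)
4^128 ≡ 256^2 = 65536 ≡ 250 (mod 403)
201 = 128 + 64 + 8 + 1 in binary powers of 2.
So 4^201 ≡ 250 · 256 · 250 · 4 ≡ 376 (mod 403).
Squaring chain: 376; never reaches −1, so base 4 is a Miller–Rabin witness that 403 is composite.

376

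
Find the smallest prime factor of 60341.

60341 is odd.
Digit sum 14, not divisible by 3.
Ends in 1: not divisible by 5.
7: 60341 = 7·8620 + 1
11: 60341 = 11·5485 + 6
13: 60341 = 13·4641 + 8
17: 60341 = 17·3549 + 8
19: 60341 = 19·3175 + 16
23: 60341 = 23·2623 + 12
29: 60341 = 29·2080 + 21
31: 60341 = 31·1946 + 15
37: 60341 = 37·1630 + 31
41: 60341 = 41·1471 + 30
43: 60341 = 43·1403 + 12
47: 60341 = 47·1283 + 40
53: 60341 = 53·1138 + 27
59: 60341 = 59·1022 + 43
61: 60341 = 61·989 + 12
67: 60341 = 67·900 + 41
71: 60341 = 71·849 + 62
73: 60341 = 73·826 + 43
79: 60341 = 79·763 + 64
83: 60341 = 83·727

83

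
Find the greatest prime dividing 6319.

89

6319 = 71 · 89
89 is prime.
So 6319 = 71 · 89; the largest prime factor is 89.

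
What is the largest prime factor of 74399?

97

74399 = 13 · 5723
5723 = 59 · 97
97 is prime.
So 74399 = 13 · 59 · 97; the largest prime factor is 97.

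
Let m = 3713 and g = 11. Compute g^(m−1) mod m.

11^1 ≡ 11 (mod 3713)
11^2 ≡ 11^2 = 121 ≡ 121 (mod 3713)
11^4 ≡ 121^2 = 14641 ≡ 3502 (mod 3713)
11^8 ≡ 3502^2 = 12264004 ≡ 3678 (mod 3713)
11^16 ≡ 3678^2 = 13527684 ≡ 1225 (mod 3713)
11^32 ≡ 1225^2 = 1500625 ≡ 573 (mod 3713)
11^64 ≡ 573^2 = 328329 ≡ 1585 (mod 3713)
11^128 ≡ 1585^2 = 2512225 ≡ 2237 (mod 3713)
11^256 ≡ 2237^2 = 5004169 ≡ 2758 (mod 3713)
11^512 ≡ 2758^2 = 7606564 ≡ 2340 (mod 3713)
11^1024 ≡ 2340^2 = 5475600 ≡ 2638 (mod 3713)
11^2048 ≡ 2638^2 = 6959044 ≡ 882 (mod 3713)
3712 = 2048 + 1024 + 512 + 128 in binary powers of 2.
So 11^3712 ≡ 882 · 2638 · 2340 · 2237 ≡ 2453 (mod 3713).
Since 2453 ≠ 1, base 11 is a Fermat witness: 3713 is composite.

2453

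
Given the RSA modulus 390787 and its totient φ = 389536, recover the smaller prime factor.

φ(n) = (p−1)(q−1) = n − (p+q) + 1, so p + q = 390787 − 389536 + 1 = 1252.
p and q are the roots of t² − 1252t + 390787 = 0.
Discriminant: 1252² − 4·390787 = 1567504 − 1563148 = 4356; √4356 = 66.
q = (1252 − 66)/2 = 593, p = (1252 + 66)/2 = 659.
Check: 593 · 659 = 390787.

593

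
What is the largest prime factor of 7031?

89

7031 = 79 · 89
89 is prime.
So 7031 = 79 · 89; the largest prime factor is 89.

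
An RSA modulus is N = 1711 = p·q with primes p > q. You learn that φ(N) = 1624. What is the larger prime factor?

59

φ(n) = (p−1)(q−1) = n − (p+q) + 1, so p + q = 1711 − 1624 + 1 = 88.
p and q are the roots of t² − 88t + 1711 = 0.
Discriminant: 88² − 4·1711 = 7744 − 6844 = 900; √900 = 30.
q = (88 − 30)/2 = 29, p = (88 + 30)/2 = 59.
Check: 29 · 59 = 1711.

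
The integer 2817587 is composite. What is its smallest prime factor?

37

2817587 is odd.
Digit sum 38, not divisible by 3.
Ends in 7: not divisible by 5.
7: 2817587 = 7·402512 + 3
11: 2817587 = 11·256144 + 3
13: 2817587 = 13·216737 + 6
17: 2817587 = 17·165740 + 7
19: 2817587 = 19·148294 + 1
23: 2817587 = 23·122503 + 18
29: 2817587 = 29·97158 + 5
31: 2817587 = 31·90889 + 28
37: 2817587 = 37·76151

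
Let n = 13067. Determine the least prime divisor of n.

73

13067 is odd.
Digit sum 17, not divisible by 3.
Ends in 7: not divisible by 5.
7: 13067 = 7·1866 + 5
11: 13067 = 11·1187 + 10
13: 13067 = 13·1005 + 2
17: 13067 = 17·768 + 11
19: 13067 = 19·687 + 14
23: 13067 = 23·568 + 3
29: 13067 = 29·450 + 17
31: 13067 = 31·421 + 16
37: 13067 = 37·353 + 6
41: 13067 = 41·318 + 29
43: 13067 = 43·303 + 38
47: 13067 = 47·278 + 1
53: 13067 = 53·246 + 29
59: 13067 = 59·221 + 28
61: 13067 = 61·214 + 13
67: 13067 = 67·195 + 2
71: 13067 = 71·184 + 3
73: 13067 = 73·179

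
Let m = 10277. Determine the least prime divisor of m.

10277 is odd.
Digit sum 17, not divisible by 3.
Ends in 7: not divisible by 5.
7: 10277 = 7·1468 + 1
11: 10277 = 11·934 + 3
13: 10277 = 13·790 + 7
17: 10277 = 17·604 + 9
19: 10277 = 19·540 + 17
23: 10277 = 23·446 + 19
29: 10277 = 29·354 + 11
31: 10277 = 31·331 + 16
37: 10277 = 37·277 + 28
41: 10277 = 41·250 + 27
43: 10277 = 43·239

43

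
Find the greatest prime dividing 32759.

32759 = 17 · 1927
1927 = 41 · 47
47 is prime.
So 32759 = 17 · 41 · 47; the largest prime factor is 47.

47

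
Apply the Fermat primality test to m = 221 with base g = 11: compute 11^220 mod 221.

81

11^1 ≡ 11 (mod 221)
11^2 ≡ 11^2 = 121 ≡ 121 (mod 221)
11^4 ≡ 121^2 = 14641 ≡ 55 (mod 221)
11^8 ≡ 55^2 = 3025 ≡ 152 (mod 221)
11^16 ≡ 152^2 = 23104 ≡ 120 (mod 221)
11^32 ≡ 120^2 = 14400 ≡ 35 (mod 221)
11^64 ≡ 35^2 = 1225 ≡ 120 (mod 221)
11^128 ≡ 120^2 = 14400 ≡ 35 (mod 221)
220 = 128 + 64 + 16 + 8 + 4 in binary powers of 2.
So 11^220 ≡ 35 · 120 · 120 · 152 · 55 ≡ 81 (mod 221).
Since 81 ≠ 1, base 11 is a Fermat witness: 221 is composite.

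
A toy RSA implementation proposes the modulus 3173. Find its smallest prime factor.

19

3173 is odd.
Digit sum 14, not divisible by 3.
Ends in 3: not divisible by 5.
7: 3173 = 7·453 + 2
11: 3173 = 11·288 + 5
13: 3173 = 13·244 + 1
17: 3173 = 17·186 + 11
19: 3173 = 19·167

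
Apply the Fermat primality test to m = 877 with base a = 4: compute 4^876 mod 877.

1

4^1 ≡ 4 (mod 877)
4^2 ≡ 4^2 = 16 ≡ 16 (mod 877)
4^4 ≡ 16^2 = 256 ≡ 256 (mod 877)
4^8 ≡ 256^2 = 65536 ≡ 638 (mod 877)
4^16 ≡ 638^2 = 407044 ≡ 116 (mod 877)
4^32 ≡ 116^2 = 13456 ≡ 301 (mod 877)
4^64 ≡ 301^2 = 90601 ≡ 270 (mod 877)
4^128 ≡ 270^2 = 72900 ≡ 109 (mod 877)
4^256 ≡ 109^2 = 11881 ≡ 480 (mod 877)
4^512 ≡ 480^2 = 230400 ≡ 626 (mod 877)
876 = 512 + 256 + 64 + 32 + 8 + 4 in binary powers of 2.
So 4^876 ≡ 626 · 480 · 270 · 301 · 638 · 256 ≡ 1 (mod 877).
Since the result is 1, base 4 gives no evidence that 877 is composite.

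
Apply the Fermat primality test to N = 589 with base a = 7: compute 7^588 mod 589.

343

7^1 ≡ 7 (mod 589)
7^2 ≡ 7^2 = 49 ≡ 49 (mod 589)
7^4 ≡ 49^2 = 2401 ≡ 45 (mod 589)
7^8 ≡ 45^2 = 2025 ≡ 258 (mod 589)
7^16 ≡ 258^2 = 66564 ≡ 7 (mod 589)
7^32 ≡ 7^2 = 49 ≡ 49 (mod 589)
7^64 ≡ 49^2 = 2401 ≡ 45 (mod 589)
7^128 ≡ 45^2 = 2025 ≡ 258 (mod 589)
7^256 ≡ 258^2 = 66564 ≡ 7 (mod 589)
7^512 ≡ 7^2 = 49 ≡ 49 (mod 589)
588 = 512 + 64 + 8 + 4 in binary powers of 2.
So 7^588 ≡ 49 · 45 · 258 · 45 ≡ 343 (mod 589).
Since 343 ≠ 1, base 7 is a Fermat witness: 589 is composite.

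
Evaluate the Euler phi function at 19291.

Factor: 19291 = 101 · 191.
φ(19291) = (101−1) · (191−1) = 100 · 190 = 19000.

19000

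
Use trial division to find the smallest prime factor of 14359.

14359 is odd.
Digit sum 22, not divisible by 3.
Ends in 9: not divisible by 5.
7: 14359 = 7·2051 + 2
11: 14359 = 11·1305 + 4
13: 14359 = 13·1104 + 7
17: 14359 = 17·844 + 11
19: 14359 = 19·755 + 14
23: 14359 = 23·624 + 7
29: 14359 = 29·495 + 4
31: 14359 = 31·463 + 6
37: 14359 = 37·388 + 3
41: 14359 = 41·350 + 9
43: 14359 = 43·333 + 40
47: 14359 = 47·305 + 24
53: 14359 = 53·270 + 49
59: 14359 = 59·243 + 22
61: 14359 = 61·235 + 24
67: 14359 = 67·214 + 21
71: 14359 = 71·202 + 17
73: 14359 = 73·196 + 51
79: 14359 = 79·181 + 60
83: 14359 = 83·173

83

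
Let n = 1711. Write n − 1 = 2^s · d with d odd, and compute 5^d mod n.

730

1711 − 1 = 1710 = 2^1 · 855, so d = 855.
5^1 ≡ 5 (mod 1711)
5^2 ≡ 5^2 = 25 ≡ 25 (mod 1711)
5^4 ≡ 25^2 = 625 ≡ 625 (mod 1711)
5^8 ≡ 625^2 = 390625 ≡ 517 (mod 1711)
5^16 ≡ 517^2 = 267289 ≡ 373 (mod 1711)
5^32 ≡ 373^2 = 139129 ≡ 538 (mod 1711)
5^64 ≡ 538^2 = 289444 ≡ 285 (mod 1711)
5^128 ≡ 285^2 = 81225 ≡ 808 (mod 1711)
5^256 ≡ 808^2 = 652864 ≡ 973 (mod 1711)
5^512 ≡ 973^2 = 946729 ≡ 546 (mod 1711)
855 = 512 + 256 + 64 + 16 + 4 + 2 + 1 in binary powers of 2.
So 5^855 ≡ 546 · 973 · 285 · 373 · 625 · 25 · 5 ≡ 730 (mod 1711).
Squaring chain: 730; never reaches −1, so base 5 is a Miller–Rabin witness that 1711 is composite.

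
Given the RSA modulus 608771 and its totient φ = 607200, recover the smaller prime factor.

φ(n) = (p−1)(q−1) = n − (p+q) + 1, so p + q = 608771 − 607200 + 1 = 1572.
p and q are the roots of t² − 1572t + 608771 = 0.
Discriminant: 1572² − 4·608771 = 2471184 − 2435084 = 36100; √36100 = 190.
q = (1572 − 190)/2 = 691, p = (1572 + 190)/2 = 881.
Check: 691 · 881 = 608771.

691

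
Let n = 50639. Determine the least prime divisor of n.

50639 is odd.
Digit sum 23, not divisible by 3.
Ends in 9: not divisible by 5.
7: 50639 = 7·7234 + 1
11: 50639 = 11·4603 + 6
13: 50639 = 13·3895 + 4
17: 50639 = 17·2978 + 13
19: 50639 = 19·2665 + 4
23: 50639 = 23·2201 + 16
29: 50639 = 29·1746 + 5
31: 50639 = 31·1633 + 16
37: 50639 = 37·1368 + 23
41: 50639 = 41·1235 + 4
43: 50639 = 43·1177 + 28
47: 50639 = 47·1077 + 20
53: 50639 = 53·955 + 24
59: 50639 = 59·858 + 17
61: 50639 = 61·830 + 9
67: 50639 = 67·755 + 54
71: 50639 = 71·713 + 16
73: 50639 = 73·693 + 50
79: 50639 = 79·641

79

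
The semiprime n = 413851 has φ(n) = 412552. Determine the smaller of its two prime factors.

557

φ(n) = (p−1)(q−1) = n − (p+q) + 1, so p + q = 413851 − 412552 + 1 = 1300.
p and q are the roots of t² − 1300t + 413851 = 0.
Discriminant: 1300² − 4·413851 = 1690000 − 1655404 = 34596; √34596 = 186.
q = (1300 − 186)/2 = 557, p = (1300 + 186)/2 = 743.
Check: 557 · 743 = 413851.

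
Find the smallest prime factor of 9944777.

47

9944777 is odd.
Digit sum 47, not divisible by 3.
Ends in 7: not divisible by 5.
7: 9944777 = 7·1420682 + 3
11: 9944777 = 11·904070 + 7
13: 9944777 = 13·764982 + 11
17: 9944777 = 17·584986 + 15
19: 9944777 = 19·523409 + 6
23: 9944777 = 23·432381 + 14
29: 9944777 = 29·342923 + 10
31: 9944777 = 31·320799 + 8
37: 9944777 = 37·268777 + 28
41: 9944777 = 41·242555 + 22
43: 9944777 = 43·231273 + 38
47: 9944777 = 47·211591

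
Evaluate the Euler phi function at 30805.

Factor: 30805 = 5 · 61 · 101.
φ(30805) = (5−1) · (61−1) · (101−1) = 4 · 60 · 100 = 24000.

24000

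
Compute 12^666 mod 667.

12^1 ≡ 12 (mod 667)
12^2 ≡ 12^2 = 144 ≡ 144 (mod 667)
12^4 ≡ 144^2 = 20736 ≡ 59 (mod 667)
12^8 ≡ 59^2 = 3481 ≡ 146 (mod 667)
12^16 ≡ 146^2 = 21316 ≡ 639 (mod 667)
12^32 ≡ 639^2 = 408321 ≡ 117 (mod 667)
12^64 ≡ 117^2 = 13689 ≡ 349 (mod 667)
12^128 ≡ 349^2 = 121801 ≡ 407 (mod 667)
12^256 ≡ 407^2 = 165649 ≡ 233 (mod 667)
12^512 ≡ 233^2 = 54289 ≡ 262 (mod 667)
666 = 512 + 128 + 16 + 8 + 2 in binary powers of 2.
So 12^666 ≡ 262 · 407 · 639 · 146 · 144 ≡ 492 (mod 667).
Since 492 ≠ 1, base 12 is a Fermat witness: 667 is composite.

492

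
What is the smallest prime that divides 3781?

19

3781 is odd.
Digit sum 19, not divisible by 3.
Ends in 1: not divisible by 5.
7: 3781 = 7·540 + 1
11: 3781 = 11·343 + 8
13: 3781 = 13·290 + 11
17: 3781 = 17·222 + 7
19: 3781 = 19·199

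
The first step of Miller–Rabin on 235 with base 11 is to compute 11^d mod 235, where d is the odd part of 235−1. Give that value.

235 − 1 = 234 = 2^1 · 117, so d = 117.
11^1 ≡ 11 (mod 235)
11^2 ≡ 11^2 = 121 ≡ 121 (mod 235)
11^4 ≡ 121^2 = 14641 ≡ 71 (mod 235)
11^8 ≡ 71^2 = 5041 ≡ 106 (mod 235)
11^16 ≡ 106^2 = 11236 ≡ 191 (mod 235)
11^32 ≡ 191^2 = 36481 ≡ 56 (mod 235)
11^64 ≡ 56^2 = 3136 ≡ 81 (mod 235)
117 = 64 + 32 + 16 + 4 + 1 in binary powers of 2.
So 11^117 ≡ 81 · 56 · 191 · 71 · 11 ≡ 161 (mod 235).
Squaring chain: 161; never reaches −1, so base 11 is a Miller–Rabin witness that 235 is composite.

161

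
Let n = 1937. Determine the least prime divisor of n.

13

1937 is odd.
Digit sum 20, not divisible by 3.
Ends in 7: not divisible by 5.
7: 1937 = 7·276 + 5
11: 1937 = 11·176 + 1
13: 1937 = 13·149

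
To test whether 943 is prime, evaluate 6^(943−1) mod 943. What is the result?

6^1 ≡ 6 (mod 943)
6^2 ≡ 6^2 = 36 ≡ 36 (mod 943)
6^4 ≡ 36^2 = 1296 ≡ 353 (mod 943)
6^8 ≡ 353^2 = 124609 ≡ 133 (mod 943)
6^16 ≡ 133^2 = 17689 ≡ 715 (mod 943)
6^32 ≡ 715^2 = 511225 ≡ 119 (mod 943)
6^64 ≡ 119^2 = 14161 ≡ 16 (mod 943)
6^128 ≡ 16^2 = 256 ≡ 256 (mod 943)
6^256 ≡ 256^2 = 65536 ≡ 469 (mod 943)
6^512 ≡ 469^2 = 219961 ≡ 242 (mod 943)
942 = 512 + 256 + 128 + 32 + 8 + 4 + 2 in binary powers of 2.
So 6^942 ≡ 242 · 469 · 256 · 119 · 133 · 353 · 36 ≡ 210 (mod 943).
Since 210 ≠ 1, base 6 is a Fermat witness: 943 is composite.

210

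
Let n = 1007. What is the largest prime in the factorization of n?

53

1007 = 19 · 53
53 is prime.
So 1007 = 19 · 53; the largest prime factor is 53.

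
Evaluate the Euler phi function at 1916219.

1865920

Factor: 1916219 = 71 · 137 · 197.
φ(1916219) = (71−1) · (137−1) · (197−1) = 70 · 136 · 196 = 1865920.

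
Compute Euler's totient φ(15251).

Factor: 15251 = 101 · 151.
φ(15251) = (101−1) · (151−1) = 100 · 150 = 15000.

15000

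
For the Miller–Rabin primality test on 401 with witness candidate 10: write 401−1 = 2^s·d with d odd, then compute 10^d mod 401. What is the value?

401 − 1 = 400 = 2^4 · 25, so d = 25.
10^1 ≡ 10 (mod 401)
10^2 ≡ 10^2 = 100 ≡ 100 (mod 401)
10^4 ≡ 100^2 = 10000 ≡ 376 (mod 401)
10^8 ≡ 376^2 = 141376 ≡ 224 (mod 401)
10^16 ≡ 224^2 = 50176 ≡ 51 (mod 401)
25 = 16 + 8 + 1 in binary powers of 2.
So 10^25 ≡ 51 · 224 · 10 ≡ 356 (mod 401).
Squaring chain: 356 → 20 → 400 → 1; reaches −1, so base 10 does not prove 401 composite.

356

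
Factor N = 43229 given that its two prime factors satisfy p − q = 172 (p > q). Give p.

Since p = q + 172, we have 43229 = q(q + 172), so q² + 172q − 43229 = 0.
Discriminant: 172² + 4·43229 = 29584 + 172916 = 202500; √202500 = 450.
q = (−172 + 450)/2 = 139, and p = q + 172 = 311.
Check: 139 · 311 = 43229.

311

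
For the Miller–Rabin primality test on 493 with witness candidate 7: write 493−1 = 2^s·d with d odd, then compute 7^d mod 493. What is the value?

493 − 1 = 492 = 2^2 · 123, so d = 123.
7^1 ≡ 7 (mod 493)
7^2 ≡ 7^2 = 49 ≡ 49 (mod 493)
7^4 ≡ 49^2 = 2401 ≡ 429 (mod 493)
7^8 ≡ 429^2 = 184041 ≡ 152 (mod 493)
7^16 ≡ 152^2 = 23104 ≡ 426 (mod 493)
7^32 ≡ 426^2 = 181476 ≡ 52 (mod 493)
7^64 ≡ 52^2 = 2704 ≡ 239 (mod 493)
123 = 64 + 32 + 16 + 8 + 2 + 1 in binary powers of 2.
So 7^123 ≡ 239 · 52 · 426 · 152 · 49 · 7 ≡ 371 (mod 493).
Squaring chain: 371 → 94; never reaches −1, so base 7 is a Miller–Rabin witness that 493 is composite.

371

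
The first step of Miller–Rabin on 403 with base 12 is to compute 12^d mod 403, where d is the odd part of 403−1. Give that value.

403 − 1 = 402 = 2^1 · 201, so d = 201.
12^1 ≡ 12 (mod 403)
12^2 ≡ 12^2 = 144 ≡ 144 (mod 403)
12^4 ≡ 144^2 = 20736 ≡ 183 (mod 403)
12^8 ≡ 183^2 = 33489 ≡ 40 (mod 403)
12^16 ≡ 40^2 = 1600 ≡ 391 (mod 403)
12^32 ≡ 391^2 = 152881 ≡ 144 (mod 403)
12^64 ≡ 144^2 = 20736 ≡ 183 (mod 403)
12^128 ≡ 183^2 = 33489 ≡ 40 (mod 403)
201 = 128 + 64 + 8 + 1 in binary powers of 2.
So 12^201 ≡ 40 · 183 · 40 · 12 ≡ 246 (mod 403).
Squaring chain: 246; never reaches −1, so base 12 is a Miller–Rabin witness that 403 is composite.

246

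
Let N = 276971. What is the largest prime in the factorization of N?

83

276971 = 47 · 5893
5893 = 71 · 83
83 is prime.
So 276971 = 47 · 71 · 83; the largest prime factor is 83.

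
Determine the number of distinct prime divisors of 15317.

15317 = 17^2 · 53
15317 = 17^2 · 53, which has 2 distinct prime factors.

2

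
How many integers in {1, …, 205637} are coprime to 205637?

190944

Factor: 205637 = 19 · 79 · 137.
φ(205637) = (19−1) · (79−1) · (137−1) = 18 · 78 · 136 = 190944.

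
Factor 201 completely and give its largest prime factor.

67

201 = 3 · 67
67 is prime.
So 201 = 3 · 67; the largest prime factor is 67.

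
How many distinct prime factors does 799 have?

2

799 = 17 · 47
799 = 17 · 47, which has 2 distinct prime factors.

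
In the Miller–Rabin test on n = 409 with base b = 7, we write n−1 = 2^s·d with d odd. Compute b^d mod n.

343

409 − 1 = 408 = 2^3 · 51, so d = 51.
7^1 ≡ 7 (mod 409)
7^2 ≡ 7^2 = 49 ≡ 49 (mod 409)
7^4 ≡ 49^2 = 2401 ≡ 356 (mod 409)
7^8 ≡ 356^2 = 126736 ≡ 355 (mod 409)
7^16 ≡ 355^2 = 126025 ≡ 53 (mod 409)
7^32 ≡ 53^2 = 2809 ≡ 355 (mod 409)
51 = 32 + 16 + 2 + 1 in binary powers of 2.
So 7^51 ≡ 355 · 53 · 49 · 7 ≡ 343 (mod 409).
Squaring chain: 343 → 266 → 408; reaches −1, so base 7 does not prove 409 composite.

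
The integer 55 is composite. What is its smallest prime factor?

5

55 is odd.
Digit sum 10, not divisible by 3.
Ends in 5: divisible by 5.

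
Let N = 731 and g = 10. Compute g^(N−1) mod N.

461

10^1 ≡ 10 (mod 731)
10^2 ≡ 10^2 = 100 ≡ 100 (mod 731)
10^4 ≡ 100^2 = 10000 ≡ 497 (mod 731)
10^8 ≡ 497^2 = 247009 ≡ 662 (mod 731)
10^16 ≡ 662^2 = 438244 ≡ 375 (mod 731)
10^32 ≡ 375^2 = 140625 ≡ 273 (mod 731)
10^64 ≡ 273^2 = 74529 ≡ 698 (mod 731)
10^128 ≡ 698^2 = 487204 ≡ 358 (mod 731)
10^256 ≡ 358^2 = 128164 ≡ 239 (mod 731)
10^512 ≡ 239^2 = 57121 ≡ 103 (mod 731)
730 = 512 + 128 + 64 + 16 + 8 + 2 in binary powers of 2.
So 10^730 ≡ 103 · 358 · 698 · 375 · 662 · 100 ≡ 461 (mod 731).
Since 461 ≠ 1, base 10 is a Fermat witness: 731 is composite.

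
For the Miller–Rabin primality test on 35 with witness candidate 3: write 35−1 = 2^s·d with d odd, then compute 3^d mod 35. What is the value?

35 − 1 = 34 = 2^1 · 17, so d = 17.
3^1 ≡ 3 (mod 35)
3^2 ≡ 3^2 = 9 ≡ 9 (mod 35)
3^4 ≡ 9^2 = 81 ≡ 11 (mod 35)
3^8 ≡ 11^2 = 121 ≡ 16 (mod 35)
3^16 ≡ 16^2 = 256 ≡ 11 (mod 35)
17 = 16 + 1 in binary powers of 2.
So 3^17 ≡ 11 · 3 ≡ 33 (mod 35).
Squaring chain: 33; never reaches −1, so base 3 is a Miller–Rabin witness that 35 is composite.

33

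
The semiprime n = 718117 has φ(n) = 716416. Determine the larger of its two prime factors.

φ(n) = (p−1)(q−1) = n − (p+q) + 1, so p + q = 718117 − 716416 + 1 = 1702.
p and q are the roots of t² − 1702t + 718117 = 0.
Discriminant: 1702² − 4·718117 = 2896804 − 2872468 = 24336; √24336 = 156.
q = (1702 − 156)/2 = 773, p = (1702 + 156)/2 = 929.
Check: 773 · 929 = 718117.

929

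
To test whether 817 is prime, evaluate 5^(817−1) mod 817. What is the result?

140

5^1 ≡ 5 (mod 817)
5^2 ≡ 5^2 = 25 ≡ 25 (mod 817)
5^4 ≡ 25^2 = 625 ≡ 625 (mod 817)
5^8 ≡ 625^2 = 390625 ≡ 99 (mod 817)
5^16 ≡ 99^2 = 9801 ≡ 814 (mod 817)
5^32 ≡ 814^2 = 662596 ≡ 9 (mod 817)
5^64 ≡ 9^2 = 81 ≡ 81 (mod 817)
5^128 ≡ 81^2 = 6561 ≡ 25 (mod 817)
5^256 ≡ 25^2 = 625 ≡ 625 (mod 817)
5^512 ≡ 625^2 = 390625 ≡ 99 (mod 817)
816 = 512 + 256 + 32 + 16 in binary powers of 2.
So 5^816 ≡ 99 · 625 · 9 · 814 ≡ 140 (mod 817).
Since 140 ≠ 1, base 5 is a Fermat witness: 817 is composite.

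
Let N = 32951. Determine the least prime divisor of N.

32951 is odd.
Digit sum 20, not divisible by 3.
Ends in 1: not divisible by 5.
7: 32951 = 7·4707 + 2
11: 32951 = 11·2995 + 6
13: 32951 = 13·2534 + 9
17: 32951 = 17·1938 + 5
19: 32951 = 19·1734 + 5
23: 32951 = 23·1432 + 15
29: 32951 = 29·1136 + 7
31: 32951 = 31·1062 + 29
37: 32951 = 37·890 + 21
41: 32951 = 41·803 + 28
43: 32951 = 43·766 + 13
47: 32951 = 47·701 + 4
53: 32951 = 53·621 + 38
59: 32951 = 59·558 + 29
61: 32951 = 61·540 + 11
67: 32951 = 67·491 + 54
71: 32951 = 71·464 + 7
73: 32951 = 73·451 + 28
79: 32951 = 79·417 + 8
83: 32951 = 83·397

83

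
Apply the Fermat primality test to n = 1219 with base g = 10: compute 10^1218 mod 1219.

876

10^1 ≡ 10 (mod 1219)
10^2 ≡ 10^2 = 100 ≡ 100 (mod 1219)
10^4 ≡ 100^2 = 10000 ≡ 248 (mod 1219)
10^8 ≡ 248^2 = 61504 ≡ 554 (mod 1219)
10^16 ≡ 554^2 = 306916 ≡ 947 (mod 1219)
10^32 ≡ 947^2 = 896809 ≡ 844 (mod 1219)
10^64 ≡ 844^2 = 712336 ≡ 440 (mod 1219)
10^128 ≡ 440^2 = 193600 ≡ 998 (mod 1219)
10^256 ≡ 998^2 = 996004 ≡ 81 (mod 1219)
10^512 ≡ 81^2 = 6561 ≡ 466 (mod 1219)
10^1024 ≡ 466^2 = 217156 ≡ 174 (mod 1219)
1218 = 1024 + 128 + 64 + 2 in binary powers of 2.
So 10^1218 ≡ 174 · 998 · 440 · 100 ≡ 876 (mod 1219).
Since 876 ≠ 1, base 10 is a Fermat witness: 1219 is composite.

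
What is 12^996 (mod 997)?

1

12^1 ≡ 12 (mod 997)
12^2 ≡ 12^2 = 144 ≡ 144 (mod 997)
12^4 ≡ 144^2 = 20736 ≡ 796 (mod 997)
12^8 ≡ 796^2 = 633616 ≡ 521 (mod 997)
12^16 ≡ 521^2 = 271441 ≡ 257 (mod 997)
12^32 ≡ 257^2 = 66049 ≡ 247 (mod 997)
12^64 ≡ 247^2 = 61009 ≡ 192 (mod 997)
12^128 ≡ 192^2 = 36864 ≡ 972 (mod 997)
12^256 ≡ 972^2 = 944784 ≡ 625 (mod 997)
12^512 ≡ 625^2 = 390625 ≡ 798 (mod 997)
996 = 512 + 256 + 128 + 64 + 32 + 4 in binary powers of 2.
So 12^996 ≡ 798 · 625 · 972 · 192 · 247 · 796 ≡ 1 (mod 997).
Since the result is 1, base 12 gives no evidence that 997 is composite.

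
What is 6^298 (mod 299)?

6^1 ≡ 6 (mod 299)
6^2 ≡ 6^2 = 36 ≡ 36 (mod 299)
6^4 ≡ 36^2 = 1296 ≡ 100 (mod 299)
6^8 ≡ 100^2 = 10000 ≡ 133 (mod 299)
6^16 ≡ 133^2 = 17689 ≡ 48 (mod 299)
6^32 ≡ 48^2 = 2304 ≡ 211 (mod 299)
6^64 ≡ 211^2 = 44521 ≡ 269 (mod 299)
6^128 ≡ 269^2 = 72361 ≡ 3 (mod 299)
6^256 ≡ 3^2 = 9 ≡ 9 (mod 299)
298 = 256 + 32 + 8 + 2 in binary powers of 2.
So 6^298 ≡ 9 · 211 · 133 · 36 ≡ 121 (mod 299).
Since 121 ≠ 1, base 6 is a Fermat witness: 299 is composite.

121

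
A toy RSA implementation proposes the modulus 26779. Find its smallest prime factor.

26779 is odd.
Digit sum 31, not divisible by 3.
Ends in 9: not divisible by 5.
7: 26779 = 7·3825 + 4
11: 26779 = 11·2434 + 5
13: 26779 = 13·2059 + 12
17: 26779 = 17·1575 + 4
19: 26779 = 19·1409 + 8
23: 26779 = 23·1164 + 7
29: 26779 = 29·923 + 12
31: 26779 = 31·863 + 26
37: 26779 = 37·723 + 28
41: 26779 = 41·653 + 6
43: 26779 = 43·622 + 33
47: 26779 = 47·569 + 36
53: 26779 = 53·505 + 14
59: 26779 = 59·453 + 52
61: 26779 = 61·439

61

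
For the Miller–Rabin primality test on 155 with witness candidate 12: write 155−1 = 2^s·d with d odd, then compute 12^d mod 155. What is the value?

155 − 1 = 154 = 2^1 · 77, so d = 77.
12^1 ≡ 12 (mod 155)
12^2 ≡ 12^2 = 144 ≡ 144 (mod 155)
12^4 ≡ 144^2 = 20736 ≡ 121 (mod 155)
12^8 ≡ 121^2 = 14641 ≡ 71 (mod 155)
12^16 ≡ 71^2 = 5041 ≡ 81 (mod 155)
12^32 ≡ 81^2 = 6561 ≡ 51 (mod 155)
12^64 ≡ 51^2 = 2601 ≡ 121 (mod 155)
77 = 64 + 8 + 4 + 1 in binary powers of 2.
So 12^77 ≡ 121 · 71 · 121 · 12 ≡ 42 (mod 155).
Squaring chain: 42; never reaches −1, so base 12 is a Miller–Rabin witness that 155 is composite.

42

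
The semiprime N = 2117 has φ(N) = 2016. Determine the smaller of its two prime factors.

29

φ(n) = (p−1)(q−1) = n − (p+q) + 1, so p + q = 2117 − 2016 + 1 = 102.
p and q are the roots of t² − 102t + 2117 = 0.
Discriminant: 102² − 4·2117 = 10404 − 8468 = 1936; √1936 = 44.
q = (102 − 44)/2 = 29, p = (102 + 44)/2 = 73.
Check: 29 · 73 = 2117.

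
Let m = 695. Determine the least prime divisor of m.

695 is odd.
Digit sum 20, not divisible by 3.
Ends in 5: divisible by 5.

5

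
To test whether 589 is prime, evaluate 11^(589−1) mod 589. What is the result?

343

11^1 ≡ 11 (mod 589)
11^2 ≡ 11^2 = 121 ≡ 121 (mod 589)
11^4 ≡ 121^2 = 14641 ≡ 505 (mod 589)
11^8 ≡ 505^2 = 255025 ≡ 577 (mod 589)
11^16 ≡ 577^2 = 332929 ≡ 144 (mod 589)
11^32 ≡ 144^2 = 20736 ≡ 121 (mod 589)
11^64 ≡ 121^2 = 14641 ≡ 505 (mod 589)
11^128 ≡ 505^2 = 255025 ≡ 577 (mod 589)
11^256 ≡ 577^2 = 332929 ≡ 144 (mod 589)
11^512 ≡ 144^2 = 20736 ≡ 121 (mod 589)
588 = 512 + 64 + 8 + 4 in binary powers of 2.
So 11^588 ≡ 121 · 505 · 577 · 505 ≡ 343 (mod 589).
Since 343 ≠ 1, base 11 is a Fermat witness: 589 is composite.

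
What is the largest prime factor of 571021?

61

571021 = 11 · 51911
51911 = 23 · 2257
2257 = 37 · 61
61 is prime.
So 571021 = 11 · 23 · 37 · 61; the largest prime factor is 61.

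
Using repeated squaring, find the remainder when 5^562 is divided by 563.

5^1 ≡ 5 (mod 563)
5^2 ≡ 5^2 = 25 ≡ 25 (mod 563)
5^4 ≡ 25^2 = 625 ≡ 62 (mod 563)
5^8 ≡ 62^2 = 3844 ≡ 466 (mod 563)
5^16 ≡ 466^2 = 217156 ≡ 401 (mod 563)
5^32 ≡ 401^2 = 160801 ≡ 346 (mod 563)
5^64 ≡ 346^2 = 119716 ≡ 360 (mod 563)
5^128 ≡ 360^2 = 129600 ≡ 110 (mod 563)
5^256 ≡ 110^2 = 12100 ≡ 277 (mod 563)
5^512 ≡ 277^2 = 76729 ≡ 161 (mod 563)
562 = 512 + 32 + 16 + 2 in binary powers of 2.
So 5^562 ≡ 161 · 346 · 401 · 25 ≡ 1 (mod 563).
Since the result is 1, base 5 gives no evidence that 563 is composite.

1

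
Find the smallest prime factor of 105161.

105161 is odd.
Digit sum 14, not divisible by 3.
Ends in 1: not divisible by 5.
7: 105161 = 7·15023

7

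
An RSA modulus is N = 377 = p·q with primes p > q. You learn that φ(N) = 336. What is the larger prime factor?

φ(n) = (p−1)(q−1) = n − (p+q) + 1, so p + q = 377 − 336 + 1 = 42.
p and q are the roots of t² − 42t + 377 = 0.
Discriminant: 42² − 4·377 = 1764 − 1508 = 256; √256 = 16.
q = (42 − 16)/2 = 13, p = (42 + 16)/2 = 29.
Check: 13 · 29 = 377.

29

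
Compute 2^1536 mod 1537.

49

2^1 ≡ 2 (mod 1537)
2^2 ≡ 2^2 = 4 ≡ 4 (mod 1537)
2^4 ≡ 4^2 = 16 ≡ 16 (mod 1537)
2^8 ≡ 16^2 = 256 ≡ 256 (mod 1537)
2^16 ≡ 256^2 = 65536 ≡ 982 (mod 1537)
2^32 ≡ 982^2 = 964324 ≡ 625 (mod 1537)
2^64 ≡ 625^2 = 390625 ≡ 227 (mod 1537)
2^128 ≡ 227^2 = 51529 ≡ 808 (mod 1537)
2^256 ≡ 808^2 = 652864 ≡ 1176 (mod 1537)
2^512 ≡ 1176^2 = 1382976 ≡ 1213 (mod 1537)
2^1024 ≡ 1213^2 = 1471369 ≡ 460 (mod 1537)
1536 = 1024 + 512 in binary powers of 2.
So 2^1536 ≡ 460 · 1213 ≡ 49 (mod 1537).
Since 49 ≠ 1, base 2 is a Fermat witness: 1537 is composite.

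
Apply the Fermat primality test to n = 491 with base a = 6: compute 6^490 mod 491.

6^1 ≡ 6 (mod 491)
6^2 ≡ 6^2 = 36 ≡ 36 (mod 491)
6^4 ≡ 36^2 = 1296 ≡ 314 (mod 491)
6^8 ≡ 314^2 = 98596 ≡ 396 (mod 491)
6^16 ≡ 396^2 = 156816 ≡ 187 (mod 491)
6^32 ≡ 187^2 = 34969 ≡ 108 (mod 491)
6^64 ≡ 108^2 = 11664 ≡ 371 (mod 491)
6^128 ≡ 371^2 = 137641 ≡ 161 (mod 491)
6^256 ≡ 161^2 = 25921 ≡ 389 (mod 491)
490 = 256 + 128 + 64 + 32 + 8 + 2 in binary powers of 2.
So 6^490 ≡ 389 · 161 · 371 · 108 · 396 · 36 ≡ 1 (mod 491).
Since the result is 1, base 6 gives no evidence that 491 is composite.

1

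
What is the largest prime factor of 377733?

83

377733 = 3 · 125911
125911 = 37 · 3403
3403 = 41 · 83
83 is prime.
So 377733 = 3 · 37 · 41 · 83; the largest prime factor is 83.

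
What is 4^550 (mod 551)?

517

4^1 ≡ 4 (mod 551)
4^2 ≡ 4^2 = 16 ≡ 16 (mod 551)
4^4 ≡ 16^2 = 256 ≡ 256 (mod 551)
4^8 ≡ 256^2 = 65536 ≡ 518 (mod 551)
4^16 ≡ 518^2 = 268324 ≡ 538 (mod 551)
4^32 ≡ 538^2 = 289444 ≡ 169 (mod 551)
4^64 ≡ 169^2 = 28561 ≡ 460 (mod 551)
4^128 ≡ 460^2 = 211600 ≡ 16 (mod 551)
4^256 ≡ 16^2 = 256 ≡ 256 (mod 551)
4^512 ≡ 256^2 = 65536 ≡ 518 (mod 551)
550 = 512 + 32 + 4 + 2 in binary powers of 2.
So 4^550 ≡ 518 · 169 · 256 · 16 ≡ 517 (mod 551).
Since 517 ≠ 1, base 4 is a Fermat witness: 551 is composite.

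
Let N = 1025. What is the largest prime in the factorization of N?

1025 = 5 · 205
205 = 5 · 41
41 is prime.
So 1025 = 5^2 · 41; the largest prime factor is 41.

41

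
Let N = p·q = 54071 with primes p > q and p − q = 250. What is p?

Since p = q + 250, we have 54071 = q(q + 250), so q² + 250q − 54071 = 0.
Discriminant: 250² + 4·54071 = 62500 + 216284 = 278784; √278784 = 528.
q = (−250 + 528)/2 = 139, and p = q + 250 = 389.
Check: 139 · 389 = 54071.

389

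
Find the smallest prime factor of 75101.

13

75101 is odd.
Digit sum 14, not divisible by 3.
Ends in 1: not divisible by 5.
7: 75101 = 7·10728 + 5
11: 75101 = 11·6827 + 4
13: 75101 = 13·5777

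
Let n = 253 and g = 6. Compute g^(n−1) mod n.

6^1 ≡ 6 (mod 253)
6^2 ≡ 6^2 = 36 ≡ 36 (mod 253)
6^4 ≡ 36^2 = 1296 ≡ 31 (mod 253)
6^8 ≡ 31^2 = 961 ≡ 202 (mod 253)
6^16 ≡ 202^2 = 40804 ≡ 71 (mod 253)
6^32 ≡ 71^2 = 5041 ≡ 234 (mod 253)
6^64 ≡ 234^2 = 54756 ≡ 108 (mod 253)
6^128 ≡ 108^2 = 11664 ≡ 26 (mod 253)
252 = 128 + 64 + 32 + 16 + 8 + 4 in binary powers of 2.
So 6^252 ≡ 26 · 108 · 234 · 71 · 202 · 31 ≡ 234 (mod 253).
Since 234 ≠ 1, base 6 is a Fermat witness: 253 is composite.

234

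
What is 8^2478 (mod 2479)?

2034

8^1 ≡ 8 (mod 2479)
8^2 ≡ 8^2 = 64 ≡ 64 (mod 2479)
8^4 ≡ 64^2 = 4096 ≡ 1617 (mod 2479)
8^8 ≡ 1617^2 = 2614689 ≡ 1823 (mod 2479)
8^16 ≡ 1823^2 = 3323329 ≡ 1469 (mod 2479)
8^32 ≡ 1469^2 = 2157961 ≡ 1231 (mod 2479)
8^64 ≡ 1231^2 = 1515361 ≡ 692 (mod 2479)
8^128 ≡ 692^2 = 478864 ≡ 417 (mod 2479)
8^256 ≡ 417^2 = 173889 ≡ 359 (mod 2479)
8^512 ≡ 359^2 = 128881 ≡ 2452 (mod 2479)
8^1024 ≡ 2452^2 = 6012304 ≡ 729 (mod 2479)
8^2048 ≡ 729^2 = 531441 ≡ 935 (mod 2479)
2478 = 2048 + 256 + 128 + 32 + 8 + 4 + 2 in binary powers of 2.
So 8^2478 ≡ 935 · 359 · 417 · 1231 · 1823 · 1617 · 64 ≡ 2034 (mod 2479).
Since 2034 ≠ 1, base 8 is a Fermat witness: 2479 is composite.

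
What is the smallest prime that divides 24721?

59

24721 is odd.
Digit sum 16, not divisible by 3.
Ends in 1: not divisible by 5.
7: 24721 = 7·3531 + 4
11: 24721 = 11·2247 + 4
13: 24721 = 13·1901 + 8
17: 24721 = 17·1454 + 3
19: 24721 = 19·1301 + 2
23: 24721 = 23·1074 + 19
29: 24721 = 29·852 + 13
31: 24721 = 31·797 + 14
37: 24721 = 37·668 + 5
41: 24721 = 41·602 + 39
43: 24721 = 43·574 + 39
47: 24721 = 47·525 + 46
53: 24721 = 53·466 + 23
59: 24721 = 59·419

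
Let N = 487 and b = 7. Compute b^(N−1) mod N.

7^1 ≡ 7 (mod 487)
7^2 ≡ 7^2 = 49 ≡ 49 (mod 487)
7^4 ≡ 49^2 = 2401 ≡ 453 (mod 487)
7^8 ≡ 453^2 = 205209 ≡ 182 (mod 487)
7^16 ≡ 182^2 = 33124 ≡ 8 (mod 487)
7^32 ≡ 8^2 = 64 ≡ 64 (mod 487)
7^64 ≡ 64^2 = 4096 ≡ 200 (mod 487)
7^128 ≡ 200^2 = 40000 ≡ 66 (mod 487)
7^256 ≡ 66^2 = 4356 ≡ 460 (mod 487)
486 = 256 + 128 + 64 + 32 + 4 + 2 in binary powers of 2.
So 7^486 ≡ 460 · 66 · 200 · 64 · 453 · 49 ≡ 1 (mod 487).
Since the result is 1, base 7 gives no evidence that 487 is composite.

1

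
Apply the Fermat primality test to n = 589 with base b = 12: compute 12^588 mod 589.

12^1 ≡ 12 (mod 589)
12^2 ≡ 12^2 = 144 ≡ 144 (mod 589)
12^4 ≡ 144^2 = 20736 ≡ 121 (mod 589)
12^8 ≡ 121^2 = 14641 ≡ 505 (mod 589)
12^16 ≡ 505^2 = 255025 ≡ 577 (mod 589)
12^32 ≡ 577^2 = 332929 ≡ 144 (mod 589)
12^64 ≡ 144^2 = 20736 ≡ 121 (mod 589)
12^128 ≡ 121^2 = 14641 ≡ 505 (mod 589)
12^256 ≡ 505^2 = 255025 ≡ 577 (mod 589)
12^512 ≡ 577^2 = 332929 ≡ 144 (mod 589)
588 = 512 + 64 + 8 + 4 in binary powers of 2.
So 12^588 ≡ 144 · 121 · 505 · 121 ≡ 39 (mod 589).
Since 39 ≠ 1, base 12 is a Fermat witness: 589 is composite.

39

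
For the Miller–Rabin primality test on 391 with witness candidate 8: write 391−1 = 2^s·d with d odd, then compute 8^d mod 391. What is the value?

257

391 − 1 = 390 = 2^1 · 195, so d = 195.
8^1 ≡ 8 (mod 391)
8^2 ≡ 8^2 = 64 ≡ 64 (mod 391)
8^4 ≡ 64^2 = 4096 ≡ 186 (mod 391)
8^8 ≡ 186^2 = 34596 ≡ 188 (mod 391)
8^16 ≡ 188^2 = 35344 ≡ 154 (mod 391)
8^32 ≡ 154^2 = 23716 ≡ 256 (mod 391)
8^64 ≡ 256^2 = 65536 ≡ 239 (mod 391)
8^128 ≡ 239^2 = 57121 ≡ 35 (mod 391)
195 = 128 + 64 + 2 + 1 in binary powers of 2.
So 8^195 ≡ 35 · 239 · 64 · 8 ≡ 257 (mod 391).
Squaring chain: 257; never reaches −1, so base 8 is a Miller–Rabin witness that 391 is composite.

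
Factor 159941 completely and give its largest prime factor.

159941 = 41 · 3901
3901 = 47 · 83
83 is prime.
So 159941 = 41 · 47 · 83; the largest prime factor is 83.

83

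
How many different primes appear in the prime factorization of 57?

2

57 = 3 · 19
57 = 3 · 19, which has 2 distinct prime factors.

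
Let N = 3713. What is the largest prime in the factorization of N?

79

3713 = 47 · 79
79 is prime.
So 3713 = 47 · 79; the largest prime factor is 79.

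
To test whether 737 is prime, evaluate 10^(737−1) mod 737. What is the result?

10^1 ≡ 10 (mod 737)
10^2 ≡ 10^2 = 100 ≡ 100 (mod 737)
10^4 ≡ 100^2 = 10000 ≡ 419 (mod 737)
10^8 ≡ 419^2 = 175561 ≡ 155 (mod 737)
10^16 ≡ 155^2 = 24025 ≡ 441 (mod 737)
10^32 ≡ 441^2 = 194481 ≡ 650 (mod 737)
10^64 ≡ 650^2 = 422500 ≡ 199 (mod 737)
10^128 ≡ 199^2 = 39601 ≡ 540 (mod 737)
10^256 ≡ 540^2 = 291600 ≡ 485 (mod 737)
10^512 ≡ 485^2 = 235225 ≡ 122 (mod 737)
736 = 512 + 128 + 64 + 32 in binary powers of 2.
So 10^736 ≡ 122 · 540 · 199 · 650 ≡ 23 (mod 737).
Since 23 ≠ 1, base 10 is a Fermat witness: 737 is composite.

23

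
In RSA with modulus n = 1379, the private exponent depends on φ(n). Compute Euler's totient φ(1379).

Factor: 1379 = 7 · 197.
φ(1379) = (7−1) · (197−1) = 6 · 196 = 1176.

1176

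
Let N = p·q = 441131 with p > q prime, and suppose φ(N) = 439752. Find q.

φ(n) = (p−1)(q−1) = n − (p+q) + 1, so p + q = 441131 − 439752 + 1 = 1380.
p and q are the roots of t² − 1380t + 441131 = 0.
Discriminant: 1380² − 4·441131 = 1904400 − 1764524 = 139876; √139876 = 374.
q = (1380 − 374)/2 = 503, p = (1380 + 374)/2 = 877.
Check: 503 · 877 = 441131.

503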